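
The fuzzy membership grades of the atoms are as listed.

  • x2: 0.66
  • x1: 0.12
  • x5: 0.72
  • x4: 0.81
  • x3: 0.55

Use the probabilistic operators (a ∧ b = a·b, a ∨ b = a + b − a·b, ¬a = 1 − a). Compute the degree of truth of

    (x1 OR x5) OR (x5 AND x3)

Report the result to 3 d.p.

x1 OR x5 = a + b − a·b on (0.1200, 0.7200) = 0.7536
x5 AND x3 = a·b on (0.7200, 0.5500) = 0.3960
(x1 OR x5) OR (x5 AND x3) = a + b − a·b on (0.7536, 0.3960) = 0.8512

0.851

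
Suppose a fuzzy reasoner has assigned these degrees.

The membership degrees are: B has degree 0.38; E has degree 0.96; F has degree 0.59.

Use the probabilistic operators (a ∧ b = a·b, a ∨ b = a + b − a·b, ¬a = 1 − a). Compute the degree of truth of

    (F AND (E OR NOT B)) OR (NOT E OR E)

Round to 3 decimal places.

0.984

NOT B = 1 − 0.3800 = 0.6200
E OR NOT B = a + b − a·b on (0.9600, 0.6200) = 0.9848
F AND (E OR NOT B) = a·b on (0.5900, 0.9848) = 0.5810
NOT E = 1 − 0.9600 = 0.0400
NOT E OR E = a + b − a·b on (0.0400, 0.9600) = 0.9616
(F AND (E OR NOT B)) OR (NOT E OR E) = a + b − a·b on (0.5810, 0.9616) = 0.9839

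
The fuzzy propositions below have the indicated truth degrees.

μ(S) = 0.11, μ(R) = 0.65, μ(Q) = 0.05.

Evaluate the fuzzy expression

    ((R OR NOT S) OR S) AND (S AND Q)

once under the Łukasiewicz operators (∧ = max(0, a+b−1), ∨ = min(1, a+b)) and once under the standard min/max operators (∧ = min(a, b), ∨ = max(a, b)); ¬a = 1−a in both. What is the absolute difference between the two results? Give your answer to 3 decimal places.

Under Łukasiewicz:
  NOT S = 1 − 0.11 = 0.89
  R OR NOT S = min(1, a+b) on (0.65, 0.89) = 1.00
  (R OR NOT S) OR S = min(1, a+b) on (1.00, 0.11) = 1.00
  S AND Q = max(0, a+b−1) on (0.11, 0.05) = 0.00
  ((R OR NOT S) OR S) AND (S AND Q) = max(0, a+b−1) on (1.00, 0.00) = 0.00
  → value = 0.0000
Under standard min/max:
  NOT S = 1 − 0.11 = 0.89
  R OR NOT S = max(a, b) on (0.65, 0.89) = 0.89
  (R OR NOT S) OR S = max(a, b) on (0.89, 0.11) = 0.89
  S AND Q = min(a, b) on (0.11, 0.05) = 0.05
  ((R OR NOT S) OR S) AND (S AND Q) = min(a, b) on (0.89, 0.05) = 0.05
  → value = 0.0500
|0.0000 − 0.0500| = 0.050

0.050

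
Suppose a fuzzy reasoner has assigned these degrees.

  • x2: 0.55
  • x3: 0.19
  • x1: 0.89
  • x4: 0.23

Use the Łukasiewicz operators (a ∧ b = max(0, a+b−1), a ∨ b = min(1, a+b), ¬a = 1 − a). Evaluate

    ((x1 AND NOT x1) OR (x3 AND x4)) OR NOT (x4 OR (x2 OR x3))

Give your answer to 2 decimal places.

0.03

NOT x1 = 1 − 0.89 = 0.11
x1 AND NOT x1 = max(0, a+b−1) on (0.89, 0.11) = 0.00
x3 AND x4 = max(0, a+b−1) on (0.19, 0.23) = 0.00
(x1 AND NOT x1) OR (x3 AND x4) = min(1, a+b) on (0.00, 0.00) = 0.00
x2 OR x3 = min(1, a+b) on (0.55, 0.19) = 0.74
x4 OR (x2 OR x3) = min(1, a+b) on (0.23, 0.74) = 0.97
NOT (x4 OR (x2 OR x3)) = 1 − 0.97 = 0.03
((x1 AND NOT x1) OR (x3 AND x4)) OR NOT (x4 OR (x2 OR x3)) = min(1, a+b) on (0.00, 0.03) = 0.03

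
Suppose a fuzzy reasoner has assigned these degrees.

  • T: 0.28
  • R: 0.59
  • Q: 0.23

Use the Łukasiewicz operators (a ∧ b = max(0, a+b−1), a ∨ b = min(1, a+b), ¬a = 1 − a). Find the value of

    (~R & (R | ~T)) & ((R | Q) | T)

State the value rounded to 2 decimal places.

~R = 1 − 0.59 = 0.41
~T = 1 − 0.28 = 0.72
R | ~T = min(1, a+b) on (0.59, 0.72) = 1.00
~R & (R | ~T) = max(0, a+b−1) on (0.41, 1.00) = 0.41
R | Q = min(1, a+b) on (0.59, 0.23) = 0.82
(R | Q) | T = min(1, a+b) on (0.82, 0.28) = 1.00
(~R & (R | ~T)) & ((R | Q) | T) = max(0, a+b−1) on (0.41, 1.00) = 0.41

0.41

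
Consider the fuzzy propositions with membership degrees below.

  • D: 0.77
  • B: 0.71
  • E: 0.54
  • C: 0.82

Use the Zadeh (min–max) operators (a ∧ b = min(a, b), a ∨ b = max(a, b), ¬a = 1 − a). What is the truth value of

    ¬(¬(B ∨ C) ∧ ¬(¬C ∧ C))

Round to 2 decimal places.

0.82

B ∨ C = max(a, b) on (0.71, 0.82) = 0.82
¬(B ∨ C) = 1 − 0.82 = 0.18
¬C = 1 − 0.82 = 0.18
¬C ∧ C = min(a, b) on (0.18, 0.82) = 0.18
¬(¬C ∧ C) = 1 − 0.18 = 0.82
¬(B ∨ C) ∧ ¬(¬C ∧ C) = min(a, b) on (0.18, 0.82) = 0.18
¬(¬(B ∨ C) ∧ ¬(¬C ∧ C)) = 1 − 0.18 = 0.82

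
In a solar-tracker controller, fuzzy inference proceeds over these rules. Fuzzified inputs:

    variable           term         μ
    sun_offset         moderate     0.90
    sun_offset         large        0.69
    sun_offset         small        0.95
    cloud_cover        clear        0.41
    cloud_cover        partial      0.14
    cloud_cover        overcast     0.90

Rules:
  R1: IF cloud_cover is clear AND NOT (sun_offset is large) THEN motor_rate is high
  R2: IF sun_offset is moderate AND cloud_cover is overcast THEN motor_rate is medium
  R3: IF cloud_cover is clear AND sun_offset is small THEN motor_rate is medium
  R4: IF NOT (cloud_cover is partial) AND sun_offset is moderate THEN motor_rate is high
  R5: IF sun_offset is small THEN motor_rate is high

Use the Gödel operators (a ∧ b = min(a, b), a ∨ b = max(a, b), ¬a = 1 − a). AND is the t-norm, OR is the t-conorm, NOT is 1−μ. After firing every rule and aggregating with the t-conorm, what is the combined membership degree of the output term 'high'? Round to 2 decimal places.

0.95

R1: clear=0.41, ¬large=1−0.69=0.31; AND[min(a, b)] → w = 0.31
R2: moderate=0.90, overcast=0.90; AND[min(a, b)] → w = 0.90
R3: clear=0.41, small=0.95; AND[min(a, b)] → w = 0.41
R4: ¬partial=1−0.14=0.86, moderate=0.90; AND[min(a, b)] → w = 0.86
R5: small=0.95 → w = 0.95
Rules with consequent 'high': {R1, R4, R5} → strengths 0.31, 0.86, 0.95
Aggregate via t-conorm [max(a, b)]: 0.95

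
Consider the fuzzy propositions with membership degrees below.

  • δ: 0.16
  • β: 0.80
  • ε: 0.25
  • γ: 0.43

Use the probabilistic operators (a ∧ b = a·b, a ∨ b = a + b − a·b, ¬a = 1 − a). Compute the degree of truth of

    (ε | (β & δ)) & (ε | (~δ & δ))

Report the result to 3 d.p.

0.121

β & δ = a·b on (0.8000, 0.1600) = 0.1280
ε | (β & δ) = a + b − a·b on (0.2500, 0.1280) = 0.3460
~δ = 1 − 0.1600 = 0.8400
~δ & δ = a·b on (0.8400, 0.1600) = 0.1344
ε | (~δ & δ) = a + b − a·b on (0.2500, 0.1344) = 0.3508
(ε | (β & δ)) & (ε | (~δ & δ)) = a·b on (0.3460, 0.3508) = 0.1214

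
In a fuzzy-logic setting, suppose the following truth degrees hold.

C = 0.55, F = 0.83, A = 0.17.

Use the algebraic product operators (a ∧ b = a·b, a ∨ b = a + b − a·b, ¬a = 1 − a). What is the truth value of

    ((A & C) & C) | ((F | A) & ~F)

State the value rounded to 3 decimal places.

0.190

A & C = a·b on (0.1700, 0.5500) = 0.0935
(A & C) & C = a·b on (0.0935, 0.5500) = 0.0514
F | A = a + b − a·b on (0.8300, 0.1700) = 0.8589
~F = 1 − 0.8300 = 0.1700
(F | A) & ~F = a·b on (0.8589, 0.1700) = 0.1460
((A & C) & C) | ((F | A) & ~F) = a + b − a·b on (0.0514, 0.1460) = 0.1899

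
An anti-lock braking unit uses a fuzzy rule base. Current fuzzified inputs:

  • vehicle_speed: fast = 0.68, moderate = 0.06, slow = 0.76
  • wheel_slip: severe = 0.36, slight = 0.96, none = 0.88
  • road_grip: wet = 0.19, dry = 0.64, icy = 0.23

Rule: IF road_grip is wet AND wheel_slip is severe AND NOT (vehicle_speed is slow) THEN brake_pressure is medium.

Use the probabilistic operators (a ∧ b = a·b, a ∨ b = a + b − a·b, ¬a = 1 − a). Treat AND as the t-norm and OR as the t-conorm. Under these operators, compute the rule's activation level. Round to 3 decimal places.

firing strength: wet=0.19, severe=0.36, ¬slow=1−0.76=0.24; AND[a·b] → w = 0.0164

0.016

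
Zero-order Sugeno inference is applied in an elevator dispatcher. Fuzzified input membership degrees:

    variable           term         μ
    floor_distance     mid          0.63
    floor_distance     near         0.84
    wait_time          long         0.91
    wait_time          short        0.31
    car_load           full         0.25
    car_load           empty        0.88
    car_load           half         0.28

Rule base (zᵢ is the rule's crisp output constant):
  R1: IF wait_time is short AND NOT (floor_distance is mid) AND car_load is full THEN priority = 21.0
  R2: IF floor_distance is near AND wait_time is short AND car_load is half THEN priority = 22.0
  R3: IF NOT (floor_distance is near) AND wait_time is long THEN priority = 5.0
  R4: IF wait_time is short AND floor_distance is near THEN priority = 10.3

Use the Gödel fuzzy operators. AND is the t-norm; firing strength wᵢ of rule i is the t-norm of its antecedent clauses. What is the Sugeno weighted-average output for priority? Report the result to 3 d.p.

R1 (z=21.0): short=0.31, ¬mid=1−0.63=0.37, full=0.25; AND[min(a, b)] → w = 0.25
R2 (z=22.0): near=0.84, short=0.31, half=0.28; AND[min(a, b)] → w = 0.28
R3 (z=5.0): ¬near=1−0.84=0.16, long=0.91; AND[min(a, b)] → w = 0.16
R4 (z=10.3): short=0.31, near=0.84; AND[min(a, b)] → w = 0.31
Weighted average = (0.25·21.0 + 0.28·22.0 + 0.16·5.0 + 0.31·10.3) / (0.25 + 0.28 + 0.16 + 0.31)
  = 15.4030 / 1.0000 = 15.403

15.403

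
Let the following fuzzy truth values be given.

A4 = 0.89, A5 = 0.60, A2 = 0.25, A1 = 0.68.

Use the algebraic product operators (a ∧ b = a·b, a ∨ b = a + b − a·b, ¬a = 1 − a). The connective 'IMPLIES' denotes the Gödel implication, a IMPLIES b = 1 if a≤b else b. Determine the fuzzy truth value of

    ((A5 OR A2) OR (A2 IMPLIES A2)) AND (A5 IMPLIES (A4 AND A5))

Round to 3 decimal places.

0.534

A5 OR A2 = a + b − a·b on (0.6000, 0.2500) = 0.7000
A2 IMPLIES A2  [Gödel: 1 if a≤b else b] with a=0.2500, b=0.2500 → 1.0000
(A5 OR A2) OR (A2 IMPLIES A2) = a + b − a·b on (0.7000, 1.0000) = 1.0000
A4 AND A5 = a·b on (0.8900, 0.6000) = 0.5340
A5 IMPLIES (A4 AND A5)  [Gödel: 1 if a≤b else b] with a=0.6000, b=0.5340 → 0.5340
((A5 OR A2) OR (A2 IMPLIES A2)) AND (A5 IMPLIES (A4 AND A5)) = a·b on (1.0000, 0.5340) = 0.5340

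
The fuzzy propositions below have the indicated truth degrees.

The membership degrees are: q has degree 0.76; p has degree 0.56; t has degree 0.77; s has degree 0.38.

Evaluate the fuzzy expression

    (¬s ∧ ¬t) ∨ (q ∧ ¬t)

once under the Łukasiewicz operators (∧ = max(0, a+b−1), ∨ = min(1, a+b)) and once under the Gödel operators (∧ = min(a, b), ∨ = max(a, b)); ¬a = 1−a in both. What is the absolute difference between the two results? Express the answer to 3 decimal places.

0.230

Under Łukasiewicz:
  ¬s = 1 − 0.38 = 0.62
  ¬t = 1 − 0.77 = 0.23
  ¬s ∧ ¬t = max(0, a+b−1) on (0.62, 0.23) = 0.00
  ¬t = 1 − 0.77 = 0.23
  q ∧ ¬t = max(0, a+b−1) on (0.76, 0.23) = 0.00
  (¬s ∧ ¬t) ∨ (q ∧ ¬t) = min(1, a+b) on (0.00, 0.00) = 0.00
  → value = 0.0000
Under Gödel:
  ¬s = 1 − 0.38 = 0.62
  ¬t = 1 − 0.77 = 0.23
  ¬s ∧ ¬t = min(a, b) on (0.62, 0.23) = 0.23
  ¬t = 1 − 0.77 = 0.23
  q ∧ ¬t = min(a, b) on (0.76, 0.23) = 0.23
  (¬s ∧ ¬t) ∨ (q ∧ ¬t) = max(a, b) on (0.23, 0.23) = 0.23
  → value = 0.2300
|0.0000 − 0.2300| = 0.230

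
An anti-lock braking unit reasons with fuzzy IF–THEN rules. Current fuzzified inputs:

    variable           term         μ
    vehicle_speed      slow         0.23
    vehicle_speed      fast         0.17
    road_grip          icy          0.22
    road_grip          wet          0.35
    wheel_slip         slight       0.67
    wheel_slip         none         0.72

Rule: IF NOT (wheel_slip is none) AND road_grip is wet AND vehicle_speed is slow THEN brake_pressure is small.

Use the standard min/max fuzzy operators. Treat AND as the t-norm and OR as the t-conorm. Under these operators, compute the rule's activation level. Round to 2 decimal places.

firing strength: ¬none=1−0.72=0.28, wet=0.35, slow=0.23; AND[min(a, b)] → w = 0.23

0.23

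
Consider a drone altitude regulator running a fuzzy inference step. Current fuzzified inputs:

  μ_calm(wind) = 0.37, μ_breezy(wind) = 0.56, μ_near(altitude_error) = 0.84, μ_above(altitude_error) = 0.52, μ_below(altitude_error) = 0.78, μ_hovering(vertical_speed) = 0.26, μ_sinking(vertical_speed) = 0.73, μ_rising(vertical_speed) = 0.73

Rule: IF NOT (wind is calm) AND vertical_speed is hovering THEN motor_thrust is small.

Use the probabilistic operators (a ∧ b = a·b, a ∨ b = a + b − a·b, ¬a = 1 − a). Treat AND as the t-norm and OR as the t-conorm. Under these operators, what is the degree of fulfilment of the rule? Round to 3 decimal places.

0.164

firing strength: ¬calm=1−0.37=0.63, hovering=0.26; AND[a·b] → w = 0.1638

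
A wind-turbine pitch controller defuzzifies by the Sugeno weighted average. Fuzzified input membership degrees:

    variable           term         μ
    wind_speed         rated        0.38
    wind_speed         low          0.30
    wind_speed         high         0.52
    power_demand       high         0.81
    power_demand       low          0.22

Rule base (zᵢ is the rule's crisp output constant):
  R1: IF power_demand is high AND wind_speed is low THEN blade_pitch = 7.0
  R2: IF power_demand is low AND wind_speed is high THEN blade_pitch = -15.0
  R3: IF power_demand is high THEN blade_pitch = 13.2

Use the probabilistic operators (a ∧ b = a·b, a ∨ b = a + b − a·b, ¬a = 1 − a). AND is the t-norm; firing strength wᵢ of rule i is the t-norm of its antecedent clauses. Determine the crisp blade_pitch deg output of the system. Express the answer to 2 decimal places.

R1 (z=7.0): high=0.81, low=0.30; AND[a·b] → w = 0.2430
R2 (z=-15.0): low=0.22, high=0.52; AND[a·b] → w = 0.1144
R3 (z=13.2): high=0.81 → w = 0.8100
Weighted average = (0.2430·7.0 + 0.1144·-15.0 + 0.8100·13.2) / (0.2430 + 0.1144 + 0.8100)
  = 10.6770 / 1.1674 = 9.15

9.15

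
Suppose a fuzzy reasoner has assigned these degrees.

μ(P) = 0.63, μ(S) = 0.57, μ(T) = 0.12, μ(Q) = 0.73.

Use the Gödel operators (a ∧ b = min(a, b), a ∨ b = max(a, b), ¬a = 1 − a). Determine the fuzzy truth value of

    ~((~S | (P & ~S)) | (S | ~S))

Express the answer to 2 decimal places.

~S = 1 − 0.57 = 0.43
~S = 1 − 0.57 = 0.43
P & ~S = min(a, b) on (0.63, 0.43) = 0.43
~S | (P & ~S) = max(a, b) on (0.43, 0.43) = 0.43
~S = 1 − 0.57 = 0.43
S | ~S = max(a, b) on (0.57, 0.43) = 0.57
(~S | (P & ~S)) | (S | ~S) = max(a, b) on (0.43, 0.57) = 0.57
~((~S | (P & ~S)) | (S | ~S)) = 1 − 0.57 = 0.43

0.43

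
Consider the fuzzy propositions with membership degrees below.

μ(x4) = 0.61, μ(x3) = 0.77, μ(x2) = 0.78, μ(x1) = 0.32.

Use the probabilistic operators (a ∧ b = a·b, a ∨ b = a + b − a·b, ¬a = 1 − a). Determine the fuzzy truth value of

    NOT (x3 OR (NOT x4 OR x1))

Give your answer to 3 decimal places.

NOT x4 = 1 − 0.6100 = 0.3900
NOT x4 OR x1 = a + b − a·b on (0.3900, 0.3200) = 0.5852
x3 OR (NOT x4 OR x1) = a + b − a·b on (0.7700, 0.5852) = 0.9046
NOT (x3 OR (NOT x4 OR x1)) = 1 − 0.9046 = 0.0954

0.095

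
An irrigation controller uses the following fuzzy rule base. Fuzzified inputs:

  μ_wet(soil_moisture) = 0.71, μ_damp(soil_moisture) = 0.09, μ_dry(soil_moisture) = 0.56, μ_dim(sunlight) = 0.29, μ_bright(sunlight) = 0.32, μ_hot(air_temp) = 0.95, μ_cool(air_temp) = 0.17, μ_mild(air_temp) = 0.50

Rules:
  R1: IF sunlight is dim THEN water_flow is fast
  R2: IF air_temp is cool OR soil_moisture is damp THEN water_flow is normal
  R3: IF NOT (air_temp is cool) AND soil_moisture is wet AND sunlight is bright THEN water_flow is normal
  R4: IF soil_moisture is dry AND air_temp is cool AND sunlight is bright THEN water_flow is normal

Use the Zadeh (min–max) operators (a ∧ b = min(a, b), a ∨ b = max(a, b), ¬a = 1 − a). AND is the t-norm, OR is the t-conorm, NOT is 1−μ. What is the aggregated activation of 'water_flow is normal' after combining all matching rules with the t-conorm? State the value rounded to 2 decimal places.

R1: dim=0.29 → w = 0.29
R2: cool=0.17, damp=0.09; OR[max(a, b)] → w = 0.17
R3: ¬cool=1−0.17=0.83, wet=0.71, bright=0.32; AND[min(a, b)] → w = 0.32
R4: dry=0.56, cool=0.17, bright=0.32; AND[min(a, b)] → w = 0.17
Rules with consequent 'normal': {R2, R3, R4} → strengths 0.17, 0.32, 0.17
Aggregate via t-conorm [max(a, b)]: 0.32

0.32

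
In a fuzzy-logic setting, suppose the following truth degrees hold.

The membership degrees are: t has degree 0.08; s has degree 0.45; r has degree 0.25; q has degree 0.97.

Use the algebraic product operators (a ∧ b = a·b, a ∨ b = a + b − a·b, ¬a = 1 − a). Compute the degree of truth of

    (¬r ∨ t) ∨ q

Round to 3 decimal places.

0.993

¬r = 1 − 0.2500 = 0.7500
¬r ∨ t = a + b − a·b on (0.7500, 0.0800) = 0.7700
(¬r ∨ t) ∨ q = a + b − a·b on (0.7700, 0.9700) = 0.9931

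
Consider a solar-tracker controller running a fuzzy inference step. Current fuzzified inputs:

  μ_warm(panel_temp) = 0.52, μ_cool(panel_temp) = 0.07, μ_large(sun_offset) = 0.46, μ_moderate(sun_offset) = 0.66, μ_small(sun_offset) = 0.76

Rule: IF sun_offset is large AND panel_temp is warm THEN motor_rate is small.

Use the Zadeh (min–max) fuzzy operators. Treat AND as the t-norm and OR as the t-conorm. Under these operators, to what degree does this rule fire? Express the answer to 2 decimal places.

firing strength: large=0.46, warm=0.52; AND[min(a, b)] → w = 0.46

0.46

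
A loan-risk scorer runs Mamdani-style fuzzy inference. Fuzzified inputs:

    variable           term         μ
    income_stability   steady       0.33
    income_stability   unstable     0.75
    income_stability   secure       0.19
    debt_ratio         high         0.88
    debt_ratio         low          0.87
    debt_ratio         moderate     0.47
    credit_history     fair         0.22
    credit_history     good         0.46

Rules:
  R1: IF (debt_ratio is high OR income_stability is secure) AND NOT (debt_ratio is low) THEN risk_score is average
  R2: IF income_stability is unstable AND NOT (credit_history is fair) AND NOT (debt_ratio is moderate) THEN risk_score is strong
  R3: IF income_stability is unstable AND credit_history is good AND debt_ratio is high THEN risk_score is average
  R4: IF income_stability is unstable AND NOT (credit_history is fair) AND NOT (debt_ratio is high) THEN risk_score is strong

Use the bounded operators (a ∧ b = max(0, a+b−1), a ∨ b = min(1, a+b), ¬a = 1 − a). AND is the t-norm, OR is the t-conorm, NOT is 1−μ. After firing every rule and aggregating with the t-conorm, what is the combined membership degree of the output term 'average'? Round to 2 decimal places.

R1: (high=0.88 OR secure=0.19) = 1.00; AND[max(0, a+b−1)] with ¬low=1−0.87=0.13 → w = 0.13
R2: unstable=0.75, ¬fair=1−0.22=0.78, ¬moderate=1−0.47=0.53; AND[max(0, a+b−1)] → w = 0.06
R3: unstable=0.75, good=0.46, high=0.88; AND[max(0, a+b−1)] → w = 0.09
R4: unstable=0.75, ¬fair=1−0.22=0.78, ¬high=1−0.88=0.12; AND[max(0, a+b−1)] → w = 0.00
Rules with consequent 'average': {R1, R3} → strengths 0.13, 0.09
Aggregate via t-conorm [min(1, a+b)]: 0.22

0.22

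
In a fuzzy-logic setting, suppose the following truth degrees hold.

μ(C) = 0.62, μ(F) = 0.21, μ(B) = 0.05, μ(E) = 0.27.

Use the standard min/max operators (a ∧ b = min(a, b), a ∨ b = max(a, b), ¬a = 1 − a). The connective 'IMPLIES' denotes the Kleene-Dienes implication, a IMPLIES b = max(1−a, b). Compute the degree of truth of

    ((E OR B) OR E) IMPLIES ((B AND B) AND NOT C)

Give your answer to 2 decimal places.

0.73

E OR B = max(a, b) on (0.27, 0.05) = 0.27
(E OR B) OR E = max(a, b) on (0.27, 0.27) = 0.27
B AND B = min(a, b) on (0.05, 0.05) = 0.05
NOT C = 1 − 0.62 = 0.38
(B AND B) AND NOT C = min(a, b) on (0.05, 0.38) = 0.05
((E OR B) OR E) IMPLIES ((B AND B) AND NOT C)  [Kleene-Dienes: max(1−a, b)] with a=0.27, b=0.05 → 0.73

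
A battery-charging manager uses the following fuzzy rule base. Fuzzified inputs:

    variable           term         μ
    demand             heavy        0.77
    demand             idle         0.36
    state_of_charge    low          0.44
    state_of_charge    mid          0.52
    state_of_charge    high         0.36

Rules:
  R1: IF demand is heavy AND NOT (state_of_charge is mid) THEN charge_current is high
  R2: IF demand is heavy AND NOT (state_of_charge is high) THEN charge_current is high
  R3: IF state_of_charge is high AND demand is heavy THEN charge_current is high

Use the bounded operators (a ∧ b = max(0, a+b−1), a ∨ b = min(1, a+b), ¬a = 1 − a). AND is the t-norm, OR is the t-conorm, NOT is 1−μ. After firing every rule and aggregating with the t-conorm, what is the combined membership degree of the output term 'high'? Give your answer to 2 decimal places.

R1: heavy=0.77, ¬mid=1−0.52=0.48; AND[max(0, a+b−1)] → w = 0.25
R2: heavy=0.77, ¬high=1−0.36=0.64; AND[max(0, a+b−1)] → w = 0.41
R3: high=0.36, heavy=0.77; AND[max(0, a+b−1)] → w = 0.13
Rules with consequent 'high': {R1, R2, R3} → strengths 0.25, 0.41, 0.13
Aggregate via t-conorm [min(1, a+b)]: 0.79

0.79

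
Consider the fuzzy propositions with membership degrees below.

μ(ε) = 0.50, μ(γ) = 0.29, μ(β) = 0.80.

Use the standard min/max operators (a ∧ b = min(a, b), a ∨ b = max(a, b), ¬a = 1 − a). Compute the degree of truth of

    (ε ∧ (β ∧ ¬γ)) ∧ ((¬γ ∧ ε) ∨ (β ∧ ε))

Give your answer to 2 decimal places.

¬γ = 1 − 0.29 = 0.71
β ∧ ¬γ = min(a, b) on (0.80, 0.71) = 0.71
ε ∧ (β ∧ ¬γ) = min(a, b) on (0.50, 0.71) = 0.50
¬γ = 1 − 0.29 = 0.71
¬γ ∧ ε = min(a, b) on (0.71, 0.50) = 0.50
β ∧ ε = min(a, b) on (0.80, 0.50) = 0.50
(¬γ ∧ ε) ∨ (β ∧ ε) = max(a, b) on (0.50, 0.50) = 0.50
(ε ∧ (β ∧ ¬γ)) ∧ ((¬γ ∧ ε) ∨ (β ∧ ε)) = min(a, b) on (0.50, 0.50) = 0.50

0.50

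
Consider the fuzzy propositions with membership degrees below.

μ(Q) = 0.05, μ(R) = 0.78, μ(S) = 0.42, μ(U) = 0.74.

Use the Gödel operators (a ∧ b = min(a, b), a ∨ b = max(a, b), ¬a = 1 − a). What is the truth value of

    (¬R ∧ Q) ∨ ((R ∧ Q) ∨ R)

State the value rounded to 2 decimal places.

0.78

¬R = 1 − 0.78 = 0.22
¬R ∧ Q = min(a, b) on (0.22, 0.05) = 0.05
R ∧ Q = min(a, b) on (0.78, 0.05) = 0.05
(R ∧ Q) ∨ R = max(a, b) on (0.05, 0.78) = 0.78
(¬R ∧ Q) ∨ ((R ∧ Q) ∨ R) = max(a, b) on (0.05, 0.78) = 0.78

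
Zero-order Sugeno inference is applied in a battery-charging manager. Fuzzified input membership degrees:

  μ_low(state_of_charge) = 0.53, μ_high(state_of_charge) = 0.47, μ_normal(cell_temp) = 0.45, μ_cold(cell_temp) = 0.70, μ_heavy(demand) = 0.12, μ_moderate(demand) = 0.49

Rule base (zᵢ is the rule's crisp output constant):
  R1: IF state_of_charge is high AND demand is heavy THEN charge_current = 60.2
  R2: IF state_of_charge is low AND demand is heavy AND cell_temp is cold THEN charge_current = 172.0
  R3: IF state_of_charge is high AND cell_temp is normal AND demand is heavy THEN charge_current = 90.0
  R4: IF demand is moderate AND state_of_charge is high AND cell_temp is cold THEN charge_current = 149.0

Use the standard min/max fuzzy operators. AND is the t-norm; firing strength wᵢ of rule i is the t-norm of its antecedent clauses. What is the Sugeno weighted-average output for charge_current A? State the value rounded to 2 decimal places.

R1 (z=60.2): high=0.47, heavy=0.12; AND[min(a, b)] → w = 0.12
R2 (z=172.0): low=0.53, heavy=0.12, cold=0.70; AND[min(a, b)] → w = 0.12
R3 (z=90.0): high=0.47, normal=0.45, heavy=0.12; AND[min(a, b)] → w = 0.12
R4 (z=149.0): moderate=0.49, high=0.47, cold=0.70; AND[min(a, b)] → w = 0.47
Weighted average = (0.12·60.2 + 0.12·172.0 + 0.12·90.0 + 0.47·149.0) / (0.12 + 0.12 + 0.12 + 0.47)
  = 108.6940 / 0.8300 = 130.96

130.96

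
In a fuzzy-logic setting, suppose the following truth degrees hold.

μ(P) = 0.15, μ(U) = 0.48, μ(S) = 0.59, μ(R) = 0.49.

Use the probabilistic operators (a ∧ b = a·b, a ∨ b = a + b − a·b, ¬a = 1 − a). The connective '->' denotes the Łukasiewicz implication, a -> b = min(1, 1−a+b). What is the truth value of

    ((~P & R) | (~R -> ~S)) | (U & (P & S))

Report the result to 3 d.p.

~P = 1 − 0.1500 = 0.8500
~P & R = a·b on (0.8500, 0.4900) = 0.4165
~R = 1 − 0.4900 = 0.5100
~S = 1 − 0.5900 = 0.4100
~R -> ~S  [Łukasiewicz: min(1, 1−a+b)] with a=0.5100, b=0.4100 → 0.9000
(~P & R) | (~R -> ~S) = a + b − a·b on (0.4165, 0.9000) = 0.9416
P & S = a·b on (0.1500, 0.5900) = 0.0885
U & (P & S) = a·b on (0.4800, 0.0885) = 0.0425
((~P & R) | (~R -> ~S)) | (U & (P & S)) = a + b − a·b on (0.9416, 0.0425) = 0.9441

0.944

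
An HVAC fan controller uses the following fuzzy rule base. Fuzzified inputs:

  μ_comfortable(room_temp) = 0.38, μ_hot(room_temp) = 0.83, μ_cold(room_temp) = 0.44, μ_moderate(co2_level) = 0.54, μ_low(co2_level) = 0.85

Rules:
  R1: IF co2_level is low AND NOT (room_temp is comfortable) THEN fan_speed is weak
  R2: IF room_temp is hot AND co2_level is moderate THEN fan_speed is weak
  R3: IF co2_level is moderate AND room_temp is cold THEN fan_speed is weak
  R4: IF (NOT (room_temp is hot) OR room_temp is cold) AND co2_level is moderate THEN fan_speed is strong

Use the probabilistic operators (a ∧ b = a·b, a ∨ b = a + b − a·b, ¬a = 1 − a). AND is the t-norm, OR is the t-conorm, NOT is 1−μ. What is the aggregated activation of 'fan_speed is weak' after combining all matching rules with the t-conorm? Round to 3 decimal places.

0.801

R1: low=0.85, ¬comfortable=1−0.38=0.62; AND[a·b] → w = 0.5270
R2: hot=0.83, moderate=0.54; AND[a·b] → w = 0.4482
R3: moderate=0.54, cold=0.44; AND[a·b] → w = 0.2376
R4: (¬hot=1−0.83=0.17 OR cold=0.44) = 0.5352; AND[a·b] with moderate=0.54 → w = 0.2890
Rules with consequent 'weak': {R1, R2, R3} → strengths 0.5270, 0.4482, 0.2376
Aggregate via t-conorm [a + b − a·b]: 0.8010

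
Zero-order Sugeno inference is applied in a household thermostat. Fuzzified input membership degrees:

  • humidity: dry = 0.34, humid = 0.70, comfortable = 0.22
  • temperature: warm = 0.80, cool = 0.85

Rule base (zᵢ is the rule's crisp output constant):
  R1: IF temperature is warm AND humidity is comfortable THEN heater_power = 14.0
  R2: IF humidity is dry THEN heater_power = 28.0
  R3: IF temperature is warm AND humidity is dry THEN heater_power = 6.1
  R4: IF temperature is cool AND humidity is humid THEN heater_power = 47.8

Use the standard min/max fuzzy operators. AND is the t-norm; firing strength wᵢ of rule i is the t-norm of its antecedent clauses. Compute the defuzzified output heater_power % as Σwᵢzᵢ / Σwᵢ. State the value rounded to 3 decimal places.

R1 (z=14.0): warm=0.80, comfortable=0.22; AND[min(a, b)] → w = 0.22
R2 (z=28.0): dry=0.34 → w = 0.34
R3 (z=6.1): warm=0.80, dry=0.34; AND[min(a, b)] → w = 0.34
R4 (z=47.8): cool=0.85, humid=0.70; AND[min(a, b)] → w = 0.70
Weighted average = (0.22·14.0 + 0.34·28.0 + 0.34·6.1 + 0.70·47.8) / (0.22 + 0.34 + 0.34 + 0.70)
  = 48.1340 / 1.6000 = 30.084

30.084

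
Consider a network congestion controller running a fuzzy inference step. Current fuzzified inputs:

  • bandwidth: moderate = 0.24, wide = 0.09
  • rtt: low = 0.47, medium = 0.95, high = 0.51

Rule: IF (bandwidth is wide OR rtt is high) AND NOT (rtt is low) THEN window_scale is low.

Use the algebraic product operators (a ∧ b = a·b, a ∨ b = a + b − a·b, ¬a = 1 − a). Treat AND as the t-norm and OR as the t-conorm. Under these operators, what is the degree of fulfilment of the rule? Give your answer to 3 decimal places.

0.294

firing strength: (wide=0.09 OR high=0.51) = 0.5541; AND[a·b] with ¬low=1−0.47=0.53 → w = 0.2937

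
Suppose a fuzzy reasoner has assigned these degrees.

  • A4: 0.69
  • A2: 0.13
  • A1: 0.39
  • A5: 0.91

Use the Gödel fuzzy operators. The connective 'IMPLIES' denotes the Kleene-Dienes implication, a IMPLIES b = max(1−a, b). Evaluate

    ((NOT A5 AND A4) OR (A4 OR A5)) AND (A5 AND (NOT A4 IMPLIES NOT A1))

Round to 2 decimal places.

0.69

NOT A5 = 1 − 0.91 = 0.09
NOT A5 AND A4 = min(a, b) on (0.09, 0.69) = 0.09
A4 OR A5 = max(a, b) on (0.69, 0.91) = 0.91
(NOT A5 AND A4) OR (A4 OR A5) = max(a, b) on (0.09, 0.91) = 0.91
NOT A4 = 1 − 0.69 = 0.31
NOT A1 = 1 − 0.39 = 0.61
NOT A4 IMPLIES NOT A1  [Kleene-Dienes: max(1−a, b)] with a=0.31, b=0.61 → 0.69
A5 AND (NOT A4 IMPLIES NOT A1) = min(a, b) on (0.91, 0.69) = 0.69
((NOT A5 AND A4) OR (A4 OR A5)) AND (A5 AND (NOT A4 IMPLIES NOT A1)) = min(a, b) on (0.91, 0.69) = 0.69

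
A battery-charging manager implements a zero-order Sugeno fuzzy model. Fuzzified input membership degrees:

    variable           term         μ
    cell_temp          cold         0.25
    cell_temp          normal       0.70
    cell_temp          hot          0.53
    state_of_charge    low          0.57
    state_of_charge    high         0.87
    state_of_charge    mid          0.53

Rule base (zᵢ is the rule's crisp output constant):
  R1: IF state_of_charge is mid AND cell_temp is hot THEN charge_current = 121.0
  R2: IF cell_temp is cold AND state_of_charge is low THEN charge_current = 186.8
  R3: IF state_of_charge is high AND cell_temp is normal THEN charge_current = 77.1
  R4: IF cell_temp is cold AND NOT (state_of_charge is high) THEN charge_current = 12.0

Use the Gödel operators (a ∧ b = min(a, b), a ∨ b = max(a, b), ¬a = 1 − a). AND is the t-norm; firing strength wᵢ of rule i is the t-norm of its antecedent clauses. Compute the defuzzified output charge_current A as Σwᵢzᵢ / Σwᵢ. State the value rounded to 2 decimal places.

R1 (z=121.0): mid=0.53, hot=0.53; AND[min(a, b)] → w = 0.53
R2 (z=186.8): cold=0.25, low=0.57; AND[min(a, b)] → w = 0.25
R3 (z=77.1): high=0.87, normal=0.70; AND[min(a, b)] → w = 0.70
R4 (z=12.0): cold=0.25, ¬high=1−0.87=0.13; AND[min(a, b)] → w = 0.13
Weighted average = (0.53·121.0 + 0.25·186.8 + 0.70·77.1 + 0.13·12.0) / (0.53 + 0.25 + 0.70 + 0.13)
  = 166.3600 / 1.6100 = 103.33

103.33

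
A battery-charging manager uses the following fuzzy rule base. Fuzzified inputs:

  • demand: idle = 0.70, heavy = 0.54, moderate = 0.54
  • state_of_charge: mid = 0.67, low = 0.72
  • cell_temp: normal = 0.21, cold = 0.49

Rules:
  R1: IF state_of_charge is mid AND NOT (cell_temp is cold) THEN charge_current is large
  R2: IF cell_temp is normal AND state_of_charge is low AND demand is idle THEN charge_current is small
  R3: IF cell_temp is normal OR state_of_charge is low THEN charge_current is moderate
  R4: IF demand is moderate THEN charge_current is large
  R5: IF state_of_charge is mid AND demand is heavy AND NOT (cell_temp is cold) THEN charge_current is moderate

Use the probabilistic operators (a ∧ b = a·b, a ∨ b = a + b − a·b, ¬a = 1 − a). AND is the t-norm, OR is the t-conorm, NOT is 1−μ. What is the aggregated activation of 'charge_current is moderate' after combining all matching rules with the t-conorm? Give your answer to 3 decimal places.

0.820

R1: mid=0.67, ¬cold=1−0.49=0.51; AND[a·b] → w = 0.3417
R2: normal=0.21, low=0.72, idle=0.70; AND[a·b] → w = 0.1058
R3: normal=0.21, low=0.72; OR[a + b − a·b] → w = 0.7788
R4: moderate=0.54 → w = 0.5400
R5: mid=0.67, heavy=0.54, ¬cold=1−0.49=0.51; AND[a·b] → w = 0.1845
Rules with consequent 'moderate': {R3, R5} → strengths 0.7788, 0.1845
Aggregate via t-conorm [a + b − a·b]: 0.8196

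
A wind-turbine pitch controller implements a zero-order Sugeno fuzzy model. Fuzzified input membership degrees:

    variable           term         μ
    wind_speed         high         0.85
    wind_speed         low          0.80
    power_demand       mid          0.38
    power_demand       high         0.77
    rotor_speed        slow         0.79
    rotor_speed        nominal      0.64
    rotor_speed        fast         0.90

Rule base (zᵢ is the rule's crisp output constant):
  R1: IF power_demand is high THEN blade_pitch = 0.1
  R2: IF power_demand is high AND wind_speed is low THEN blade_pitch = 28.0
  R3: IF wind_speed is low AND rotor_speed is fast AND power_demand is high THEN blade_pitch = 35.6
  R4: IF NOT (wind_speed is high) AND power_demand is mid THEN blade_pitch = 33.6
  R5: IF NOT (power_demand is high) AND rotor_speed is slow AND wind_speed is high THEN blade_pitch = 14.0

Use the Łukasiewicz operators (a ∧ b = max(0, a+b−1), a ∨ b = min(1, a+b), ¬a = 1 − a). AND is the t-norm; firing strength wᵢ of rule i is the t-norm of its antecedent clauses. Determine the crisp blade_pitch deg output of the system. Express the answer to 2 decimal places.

R1 (z=0.1): high=0.77 → w = 0.77
R2 (z=28.0): high=0.77, low=0.80; AND[max(0, a+b−1)] → w = 0.57
R3 (z=35.6): low=0.80, fast=0.90, high=0.77; AND[max(0, a+b−1)] → w = 0.47
R4 (z=33.6): ¬high=1−0.85=0.15, mid=0.38; AND[max(0, a+b−1)] → w = 0.00
R5 (z=14.0): ¬high=1−0.77=0.23, slow=0.79, high=0.85; AND[max(0, a+b−1)] → w = 0.00
Weighted average = (0.77·0.1 + 0.57·28.0 + 0.47·35.6 + 0.00·33.6 + 0.00·14.0) / (0.77 + 0.57 + 0.47 + 0.00 + 0.00)
  = 32.7690 / 1.8100 = 18.10

18.10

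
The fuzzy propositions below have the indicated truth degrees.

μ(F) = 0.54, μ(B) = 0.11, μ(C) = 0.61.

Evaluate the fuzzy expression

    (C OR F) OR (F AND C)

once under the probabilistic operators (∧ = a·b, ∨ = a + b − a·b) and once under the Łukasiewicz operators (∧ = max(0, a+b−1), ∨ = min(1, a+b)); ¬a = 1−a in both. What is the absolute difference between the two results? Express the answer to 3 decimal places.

Under probabilistic:
  C OR F = a + b − a·b on (0.6100, 0.5400) = 0.8206
  F AND C = a·b on (0.5400, 0.6100) = 0.3294
  (C OR F) OR (F AND C) = a + b − a·b on (0.8206, 0.3294) = 0.8797
  → value = 0.8797
Under Łukasiewicz:
  C OR F = min(1, a+b) on (0.61, 0.54) = 1.00
  F AND C = max(0, a+b−1) on (0.54, 0.61) = 0.15
  (C OR F) OR (F AND C) = min(1, a+b) on (1.00, 0.15) = 1.00
  → value = 1.0000
|0.8797 − 1.0000| = 0.120

0.120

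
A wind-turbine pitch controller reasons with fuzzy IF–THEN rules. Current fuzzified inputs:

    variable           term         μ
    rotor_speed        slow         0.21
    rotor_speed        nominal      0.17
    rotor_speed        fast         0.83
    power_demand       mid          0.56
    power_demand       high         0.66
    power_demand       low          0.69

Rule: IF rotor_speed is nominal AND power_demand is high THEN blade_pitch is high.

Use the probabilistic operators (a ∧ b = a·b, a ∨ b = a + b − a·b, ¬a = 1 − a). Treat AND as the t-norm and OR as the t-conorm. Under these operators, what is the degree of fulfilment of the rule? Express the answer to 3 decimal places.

0.112

firing strength: nominal=0.17, high=0.66; AND[a·b] → w = 0.1122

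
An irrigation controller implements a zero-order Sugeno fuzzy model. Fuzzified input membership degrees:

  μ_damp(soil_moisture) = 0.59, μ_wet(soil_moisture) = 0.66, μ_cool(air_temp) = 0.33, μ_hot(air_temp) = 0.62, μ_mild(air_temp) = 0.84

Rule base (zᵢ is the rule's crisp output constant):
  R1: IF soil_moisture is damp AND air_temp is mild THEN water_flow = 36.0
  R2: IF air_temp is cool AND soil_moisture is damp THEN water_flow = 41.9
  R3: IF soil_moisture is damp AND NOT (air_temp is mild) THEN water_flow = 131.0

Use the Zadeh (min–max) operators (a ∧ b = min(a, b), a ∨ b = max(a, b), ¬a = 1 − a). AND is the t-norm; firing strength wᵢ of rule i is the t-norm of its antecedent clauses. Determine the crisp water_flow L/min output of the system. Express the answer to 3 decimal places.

R1 (z=36.0): damp=0.59, mild=0.84; AND[min(a, b)] → w = 0.59
R2 (z=41.9): cool=0.33, damp=0.59; AND[min(a, b)] → w = 0.33
R3 (z=131.0): damp=0.59, ¬mild=1−0.84=0.16; AND[min(a, b)] → w = 0.16
Weighted average = (0.59·36.0 + 0.33·41.9 + 0.16·131.0) / (0.59 + 0.33 + 0.16)
  = 56.0270 / 1.0800 = 51.877

51.877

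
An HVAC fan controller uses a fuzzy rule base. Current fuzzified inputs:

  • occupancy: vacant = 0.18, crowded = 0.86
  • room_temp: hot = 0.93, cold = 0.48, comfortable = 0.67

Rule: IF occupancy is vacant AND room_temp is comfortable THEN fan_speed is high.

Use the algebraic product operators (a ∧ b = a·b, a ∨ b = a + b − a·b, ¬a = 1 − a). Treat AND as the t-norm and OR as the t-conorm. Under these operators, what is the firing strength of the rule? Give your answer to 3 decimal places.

0.121

firing strength: vacant=0.18, comfortable=0.67; AND[a·b] → w = 0.1206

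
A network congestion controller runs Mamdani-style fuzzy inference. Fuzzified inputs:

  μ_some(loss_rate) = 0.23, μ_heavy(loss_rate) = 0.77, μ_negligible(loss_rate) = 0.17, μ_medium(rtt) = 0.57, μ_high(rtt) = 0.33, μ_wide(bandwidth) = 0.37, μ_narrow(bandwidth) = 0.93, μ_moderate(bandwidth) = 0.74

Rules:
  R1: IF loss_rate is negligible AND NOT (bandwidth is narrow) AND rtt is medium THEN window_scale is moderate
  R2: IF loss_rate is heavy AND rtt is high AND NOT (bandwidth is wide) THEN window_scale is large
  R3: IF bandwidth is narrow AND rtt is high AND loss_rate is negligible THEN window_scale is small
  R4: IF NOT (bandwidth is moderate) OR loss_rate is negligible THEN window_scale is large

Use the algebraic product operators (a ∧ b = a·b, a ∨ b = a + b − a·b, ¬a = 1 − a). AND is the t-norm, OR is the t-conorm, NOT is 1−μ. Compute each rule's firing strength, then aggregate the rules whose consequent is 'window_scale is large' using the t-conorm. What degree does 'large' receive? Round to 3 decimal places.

R1: negligible=0.17, ¬narrow=1−0.93=0.07, medium=0.57; AND[a·b] → w = 0.0068
R2: heavy=0.77, high=0.33, ¬wide=1−0.37=0.63; AND[a·b] → w = 0.1601
R3: narrow=0.93, high=0.33, negligible=0.17; AND[a·b] → w = 0.0522
R4: ¬moderate=1−0.74=0.26, negligible=0.17; OR[a + b − a·b] → w = 0.3858
Rules with consequent 'large': {R2, R4} → strengths 0.1601, 0.3858
Aggregate via t-conorm [a + b − a·b]: 0.4841

0.484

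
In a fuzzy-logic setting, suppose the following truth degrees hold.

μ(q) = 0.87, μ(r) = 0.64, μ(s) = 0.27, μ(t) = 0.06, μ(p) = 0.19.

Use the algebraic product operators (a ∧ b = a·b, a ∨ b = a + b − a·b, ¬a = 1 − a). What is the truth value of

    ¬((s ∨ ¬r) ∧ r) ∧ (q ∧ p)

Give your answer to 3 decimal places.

¬r = 1 − 0.6400 = 0.3600
s ∨ ¬r = a + b − a·b on (0.2700, 0.3600) = 0.5328
(s ∨ ¬r) ∧ r = a·b on (0.5328, 0.6400) = 0.3410
¬((s ∨ ¬r) ∧ r) = 1 − 0.3410 = 0.6590
q ∧ p = a·b on (0.8700, 0.1900) = 0.1653
¬((s ∨ ¬r) ∧ r) ∧ (q ∧ p) = a·b on (0.6590, 0.1653) = 0.1089

0.109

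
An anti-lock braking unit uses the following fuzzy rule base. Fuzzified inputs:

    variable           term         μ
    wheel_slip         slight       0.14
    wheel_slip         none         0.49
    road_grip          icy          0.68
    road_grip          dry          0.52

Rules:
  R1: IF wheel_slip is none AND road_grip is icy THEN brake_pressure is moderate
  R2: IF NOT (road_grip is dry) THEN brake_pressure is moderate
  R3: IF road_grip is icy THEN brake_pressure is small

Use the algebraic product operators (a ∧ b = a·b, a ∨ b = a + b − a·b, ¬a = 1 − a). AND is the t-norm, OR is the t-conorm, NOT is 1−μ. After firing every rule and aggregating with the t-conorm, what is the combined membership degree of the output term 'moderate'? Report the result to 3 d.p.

R1: none=0.49, icy=0.68; AND[a·b] → w = 0.3332
R2: ¬dry=1−0.52=0.48 → w = 0.4800
R3: icy=0.68 → w = 0.6800
Rules with consequent 'moderate': {R1, R2} → strengths 0.3332, 0.4800
Aggregate via t-conorm [a + b − a·b]: 0.6533

0.653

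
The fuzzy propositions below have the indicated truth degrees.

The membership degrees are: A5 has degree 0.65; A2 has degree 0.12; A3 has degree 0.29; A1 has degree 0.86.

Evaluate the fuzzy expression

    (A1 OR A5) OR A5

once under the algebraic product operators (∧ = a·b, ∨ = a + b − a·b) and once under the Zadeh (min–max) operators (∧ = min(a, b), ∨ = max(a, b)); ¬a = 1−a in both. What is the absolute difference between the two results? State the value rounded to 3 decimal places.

Under algebraic product:
  A1 OR A5 = a + b − a·b on (0.8600, 0.6500) = 0.9510
  (A1 OR A5) OR A5 = a + b − a·b on (0.9510, 0.6500) = 0.9829
  → value = 0.9829
Under Zadeh (min–max):
  A1 OR A5 = max(a, b) on (0.86, 0.65) = 0.86
  (A1 OR A5) OR A5 = max(a, b) on (0.86, 0.65) = 0.86
  → value = 0.8600
|0.9829 − 0.8600| = 0.123

0.123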